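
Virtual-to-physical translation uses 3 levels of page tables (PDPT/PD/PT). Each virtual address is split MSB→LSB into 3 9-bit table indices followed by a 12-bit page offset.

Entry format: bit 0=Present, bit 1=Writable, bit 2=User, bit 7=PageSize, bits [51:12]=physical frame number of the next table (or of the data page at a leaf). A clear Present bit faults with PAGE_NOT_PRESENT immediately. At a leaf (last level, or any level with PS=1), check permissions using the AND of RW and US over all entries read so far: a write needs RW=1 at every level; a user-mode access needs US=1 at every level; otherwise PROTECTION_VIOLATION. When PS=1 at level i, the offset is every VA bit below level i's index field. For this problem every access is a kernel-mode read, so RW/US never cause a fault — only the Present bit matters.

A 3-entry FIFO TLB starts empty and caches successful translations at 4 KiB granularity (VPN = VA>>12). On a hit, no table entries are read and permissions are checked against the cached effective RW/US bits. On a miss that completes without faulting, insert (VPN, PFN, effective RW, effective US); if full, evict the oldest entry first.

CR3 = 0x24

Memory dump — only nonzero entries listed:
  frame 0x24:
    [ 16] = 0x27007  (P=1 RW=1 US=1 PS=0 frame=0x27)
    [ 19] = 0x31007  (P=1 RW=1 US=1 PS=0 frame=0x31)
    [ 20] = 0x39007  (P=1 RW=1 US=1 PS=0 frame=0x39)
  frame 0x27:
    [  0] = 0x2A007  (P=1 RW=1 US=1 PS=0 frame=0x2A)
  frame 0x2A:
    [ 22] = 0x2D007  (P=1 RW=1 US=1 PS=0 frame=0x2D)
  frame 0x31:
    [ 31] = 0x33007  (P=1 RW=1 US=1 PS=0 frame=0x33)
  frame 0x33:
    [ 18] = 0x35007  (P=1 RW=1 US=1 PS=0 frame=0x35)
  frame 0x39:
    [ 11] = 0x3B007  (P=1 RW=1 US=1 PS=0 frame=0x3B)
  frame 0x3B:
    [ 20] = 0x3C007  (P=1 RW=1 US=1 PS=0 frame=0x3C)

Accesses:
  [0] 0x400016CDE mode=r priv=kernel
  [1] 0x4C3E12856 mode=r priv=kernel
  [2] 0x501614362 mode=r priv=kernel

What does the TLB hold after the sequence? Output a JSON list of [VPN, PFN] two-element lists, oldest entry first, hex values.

Trace:
#0 VA=0x400016CDE (r,kernel):
  L0: frame=0x24 idx=16 entry=0x27007 [P=1 RW=1 US=1 PS=0]
  L1: frame=0x27 idx=0 entry=0x2A007 [P=1 RW=1 US=1 PS=0]
  L2: frame=0x2A idx=22 entry=0x2D007 [P=1 RW=1 US=1 PS=0]
  ✓ 0x2DCDE  — 3 lookups
#1 VA=0x4C3E12856 (r,kernel):
  L0: frame=0x24 idx=19 entry=0x31007 [P=1 RW=1 US=1 PS=0]
  L1: frame=0x31 idx=31 entry=0x33007 [P=1 RW=1 US=1 PS=0]
  L2: frame=0x33 idx=18 entry=0x35007 [P=1 RW=1 US=1 PS=0]
  ✓ 0x35856  — 3 lookups
#2 VA=0x501614362 (r,kernel):
  L0: frame=0x24 idx=20 entry=0x39007 [P=1 RW=1 US=1 PS=0]
  L1: frame=0x39 idx=11 entry=0x3B007 [P=1 RW=1 US=1 PS=0]
  L2: frame=0x3B idx=20 entry=0x3C007 [P=1 RW=1 US=1 PS=0]
  ✓ 0x3C362  — 3 lookups

TLB: [["0x400016", "0x2D"], ["0x4C3E12", "0x35"], ["0x501614", "0x3C"]]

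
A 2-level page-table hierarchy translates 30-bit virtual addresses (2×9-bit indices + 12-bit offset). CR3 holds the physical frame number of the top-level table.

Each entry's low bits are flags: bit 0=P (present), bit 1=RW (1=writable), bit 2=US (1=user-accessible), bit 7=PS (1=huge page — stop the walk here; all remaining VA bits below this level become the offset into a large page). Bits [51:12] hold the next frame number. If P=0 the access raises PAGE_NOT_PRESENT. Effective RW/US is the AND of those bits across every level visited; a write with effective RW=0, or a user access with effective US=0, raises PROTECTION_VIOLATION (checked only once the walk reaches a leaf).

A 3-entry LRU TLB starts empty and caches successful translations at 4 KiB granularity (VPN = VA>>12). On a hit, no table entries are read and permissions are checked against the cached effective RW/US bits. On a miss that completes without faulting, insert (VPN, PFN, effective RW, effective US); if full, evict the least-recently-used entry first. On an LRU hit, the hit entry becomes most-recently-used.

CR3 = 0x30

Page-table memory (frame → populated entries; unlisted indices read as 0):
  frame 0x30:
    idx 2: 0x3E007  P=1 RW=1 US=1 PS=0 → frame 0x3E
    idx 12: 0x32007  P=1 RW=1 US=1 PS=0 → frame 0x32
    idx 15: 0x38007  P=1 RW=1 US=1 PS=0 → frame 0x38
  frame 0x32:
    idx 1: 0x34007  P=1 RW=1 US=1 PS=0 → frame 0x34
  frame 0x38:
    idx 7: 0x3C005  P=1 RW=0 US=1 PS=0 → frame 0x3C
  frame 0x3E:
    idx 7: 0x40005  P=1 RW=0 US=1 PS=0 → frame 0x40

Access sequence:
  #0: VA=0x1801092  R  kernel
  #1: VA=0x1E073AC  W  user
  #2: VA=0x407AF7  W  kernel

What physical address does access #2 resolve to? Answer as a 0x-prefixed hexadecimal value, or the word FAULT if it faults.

Per-access translation:
#0 VA=0x1801092 (r,kernel):
  L0 @0x30[12] → 0x32007  P=1,RW=1,US=1,PS=0
  L1 @0x32[1] → 0x34007  P=1,RW=1,US=1,PS=0
  → PA=0x34092  (2 entries read)
#1 VA=0x1E073AC (w,user):
  L0 @0x30[15] → 0x38007  P=1,RW=1,US=1,PS=0
  L1 @0x38[7] → 0x3C005  P=1,RW=0,US=1,PS=0
  ✗ PROTECTION_VIOLATION  [2 reads]
#2 VA=0x407AF7 (w,kernel):
  L0 @0x30[2] → 0x3E007  P=1,RW=1,US=1,PS=0
  L1 @0x3E[7] → 0x40005  P=1,RW=0,US=1,PS=0
  ✗ PROTECTION_VIOLATION  [2 reads]

Access #2 PA: FAULT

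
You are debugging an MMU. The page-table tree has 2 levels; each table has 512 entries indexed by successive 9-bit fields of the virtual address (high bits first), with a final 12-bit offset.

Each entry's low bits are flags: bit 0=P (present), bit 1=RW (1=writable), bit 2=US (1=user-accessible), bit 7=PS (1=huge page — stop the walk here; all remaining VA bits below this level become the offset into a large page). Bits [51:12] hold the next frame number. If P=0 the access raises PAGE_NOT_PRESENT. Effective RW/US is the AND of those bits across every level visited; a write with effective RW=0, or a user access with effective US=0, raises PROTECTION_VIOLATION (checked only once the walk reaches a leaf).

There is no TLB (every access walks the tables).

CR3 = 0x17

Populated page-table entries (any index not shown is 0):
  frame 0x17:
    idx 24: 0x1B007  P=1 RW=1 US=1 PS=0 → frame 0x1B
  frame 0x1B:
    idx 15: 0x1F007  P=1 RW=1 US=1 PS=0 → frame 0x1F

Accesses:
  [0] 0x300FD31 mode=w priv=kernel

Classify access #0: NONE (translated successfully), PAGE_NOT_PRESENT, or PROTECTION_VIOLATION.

Trace:
#0 VA=0x300FD31 (w,kernel):
  [0] read 0x17 idx=24: raw=0x1B007 flags P=1 W=1 U=1 S=0
  [1] read 0x1B idx=15: raw=0x1F007 flags P=1 W=1 U=1 S=0
  ⇒ phys 0x1FD31  [2 reads]

Access #0 fault: NONE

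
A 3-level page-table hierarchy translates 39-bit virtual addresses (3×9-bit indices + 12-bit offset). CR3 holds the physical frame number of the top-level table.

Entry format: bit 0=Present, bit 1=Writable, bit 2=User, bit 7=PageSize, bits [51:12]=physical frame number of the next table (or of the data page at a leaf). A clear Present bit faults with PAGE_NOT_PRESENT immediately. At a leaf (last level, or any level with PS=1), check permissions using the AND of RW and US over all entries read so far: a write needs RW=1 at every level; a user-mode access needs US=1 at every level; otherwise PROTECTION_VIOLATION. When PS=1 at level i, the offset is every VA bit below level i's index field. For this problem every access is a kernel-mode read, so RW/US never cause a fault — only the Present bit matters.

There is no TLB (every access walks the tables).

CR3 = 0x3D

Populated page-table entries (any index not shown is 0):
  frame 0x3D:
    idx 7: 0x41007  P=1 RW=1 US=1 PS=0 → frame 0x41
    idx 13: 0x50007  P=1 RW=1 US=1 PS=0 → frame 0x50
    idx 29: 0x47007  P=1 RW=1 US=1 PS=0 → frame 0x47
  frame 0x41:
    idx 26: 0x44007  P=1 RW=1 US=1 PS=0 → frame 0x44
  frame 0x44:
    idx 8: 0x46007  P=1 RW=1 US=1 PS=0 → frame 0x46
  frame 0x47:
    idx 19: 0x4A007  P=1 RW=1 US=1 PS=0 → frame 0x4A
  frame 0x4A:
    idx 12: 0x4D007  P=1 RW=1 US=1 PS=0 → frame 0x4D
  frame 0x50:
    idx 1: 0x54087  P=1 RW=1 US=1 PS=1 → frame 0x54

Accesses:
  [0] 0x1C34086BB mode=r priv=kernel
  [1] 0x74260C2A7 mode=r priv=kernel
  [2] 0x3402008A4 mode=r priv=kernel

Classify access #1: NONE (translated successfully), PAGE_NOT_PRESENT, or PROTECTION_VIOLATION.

Trace:
#0 VA=0x1C34086BB (r,kernel):
  L0: frame=0x3D idx=7 entry=0x41007 [P=1 RW=1 US=1 PS=0]
  L1: frame=0x41 idx=26 entry=0x44007 [P=1 RW=1 US=1 PS=0]
  L2: frame=0x44 idx=8 entry=0x46007 [P=1 RW=1 US=1 PS=0]
  → PA=0x466BB  (3 entries read)
#1 VA=0x74260C2A7 (r,kernel):
  L0: frame=0x3D idx=29 entry=0x47007 [P=1 RW=1 US=1 PS=0]
  L1: frame=0x47 idx=19 entry=0x4A007 [P=1 RW=1 US=1 PS=0]
  L2: frame=0x4A idx=12 entry=0x4D007 [P=1 RW=1 US=1 PS=0]
  → PA=0x4D2A7  (3 entries read)
#2 VA=0x3402008A4 (r,kernel):
  L0: frame=0x3D idx=13 entry=0x50007 [P=1 RW=1 US=1 PS=0]
  L1: frame=0x50 idx=1 entry=0x54087 [P=1 RW=1 US=1 PS=1]
  → PA=0x548A4 (huge @L1)  (2 entries read)

Access #1 fault: NONE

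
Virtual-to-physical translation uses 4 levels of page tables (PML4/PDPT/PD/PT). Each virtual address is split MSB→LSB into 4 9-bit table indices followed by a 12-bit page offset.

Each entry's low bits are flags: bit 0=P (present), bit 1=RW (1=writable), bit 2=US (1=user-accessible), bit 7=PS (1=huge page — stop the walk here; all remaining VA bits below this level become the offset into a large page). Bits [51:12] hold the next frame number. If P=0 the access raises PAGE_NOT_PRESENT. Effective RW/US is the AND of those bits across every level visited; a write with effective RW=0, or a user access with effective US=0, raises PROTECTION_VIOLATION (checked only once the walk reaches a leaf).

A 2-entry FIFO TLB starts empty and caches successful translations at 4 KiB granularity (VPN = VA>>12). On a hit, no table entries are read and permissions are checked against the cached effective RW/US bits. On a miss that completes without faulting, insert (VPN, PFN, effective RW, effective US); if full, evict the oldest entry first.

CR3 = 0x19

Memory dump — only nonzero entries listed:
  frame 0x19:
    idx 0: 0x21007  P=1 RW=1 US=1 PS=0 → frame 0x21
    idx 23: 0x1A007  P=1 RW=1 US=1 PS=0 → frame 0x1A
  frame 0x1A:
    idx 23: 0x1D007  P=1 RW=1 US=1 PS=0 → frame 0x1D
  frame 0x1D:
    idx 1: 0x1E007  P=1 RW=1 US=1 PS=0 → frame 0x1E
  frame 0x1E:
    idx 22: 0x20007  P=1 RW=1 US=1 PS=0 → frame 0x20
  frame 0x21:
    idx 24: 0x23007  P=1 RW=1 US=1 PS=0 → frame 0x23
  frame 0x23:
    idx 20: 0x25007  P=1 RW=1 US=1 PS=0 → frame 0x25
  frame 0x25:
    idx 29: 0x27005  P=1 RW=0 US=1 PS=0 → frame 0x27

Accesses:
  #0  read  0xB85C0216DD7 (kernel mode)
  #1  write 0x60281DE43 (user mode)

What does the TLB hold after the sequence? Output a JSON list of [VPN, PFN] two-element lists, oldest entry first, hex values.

Per-access translation:
#0 VA=0xB85C0216DD7 (r,kernel):
  L0: frame=0x19 idx=23 entry=0x1A007 [P=1 RW=1 US=1 PS=0]
  L1: frame=0x1A idx=23 entry=0x1D007 [P=1 RW=1 US=1 PS=0]
  L2: frame=0x1D idx=1 entry=0x1E007 [P=1 RW=1 US=1 PS=0]
  L3: frame=0x1E idx=22 entry=0x20007 [P=1 RW=1 US=1 PS=0]
  ⇒ phys 0x20DD7  [4 reads]
#1 VA=0x60281DE43 (w,user):
  L0: frame=0x19 idx=0 entry=0x21007 [P=1 RW=1 US=1 PS=0]
  L1: frame=0x21 idx=24 entry=0x23007 [P=1 RW=1 US=1 PS=0]
  L2: frame=0x23 idx=20 entry=0x25007 [P=1 RW=1 US=1 PS=0]
  L3: frame=0x25 idx=29 entry=0x27005 [P=1 RW=0 US=1 PS=0]
  ⇒ fault: PROTECTION_VIOLATION  — 4 lookups

TLB: [["0xB85C0216", "0x20"]]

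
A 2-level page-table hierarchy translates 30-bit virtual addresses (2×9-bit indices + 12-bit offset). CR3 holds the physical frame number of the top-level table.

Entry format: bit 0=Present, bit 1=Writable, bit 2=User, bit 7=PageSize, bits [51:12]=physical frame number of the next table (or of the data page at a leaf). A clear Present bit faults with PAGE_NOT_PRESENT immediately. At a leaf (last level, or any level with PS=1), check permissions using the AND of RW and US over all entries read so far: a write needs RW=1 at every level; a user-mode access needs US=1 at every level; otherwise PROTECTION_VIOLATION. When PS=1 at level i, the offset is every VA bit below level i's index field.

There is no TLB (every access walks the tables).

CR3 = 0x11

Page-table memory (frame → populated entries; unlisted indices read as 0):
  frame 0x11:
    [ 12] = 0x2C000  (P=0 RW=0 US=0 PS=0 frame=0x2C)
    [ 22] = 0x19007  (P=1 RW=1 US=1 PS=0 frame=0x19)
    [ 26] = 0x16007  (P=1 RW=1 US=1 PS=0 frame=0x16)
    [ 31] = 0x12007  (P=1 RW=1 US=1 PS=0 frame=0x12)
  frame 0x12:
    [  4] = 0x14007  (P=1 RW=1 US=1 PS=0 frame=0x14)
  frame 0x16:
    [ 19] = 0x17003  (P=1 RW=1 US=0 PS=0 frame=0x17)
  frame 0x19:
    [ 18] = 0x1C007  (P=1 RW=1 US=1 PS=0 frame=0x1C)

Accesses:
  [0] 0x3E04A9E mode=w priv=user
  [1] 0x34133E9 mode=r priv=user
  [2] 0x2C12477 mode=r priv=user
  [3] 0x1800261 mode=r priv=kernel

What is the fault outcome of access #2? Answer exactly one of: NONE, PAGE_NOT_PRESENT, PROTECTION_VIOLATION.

Trace:
#0 VA=0x3E04A9E (w,user):
  [0] read 0x11 idx=31: raw=0x12007 flags P=1 W=1 U=1 S=0
  [1] read 0x12 idx=4: raw=0x14007 flags P=1 W=1 U=1 S=0
  ✓ 0x14A9E  — 2 lookups
#1 VA=0x34133E9 (r,user):
  [0] read 0x11 idx=26: raw=0x16007 flags P=1 W=1 U=1 S=0
  [1] read 0x16 idx=19: raw=0x17003 flags P=1 W=1 U=0 S=0
  ✗ PROTECTION_VIOLATION  [2 reads]
#2 VA=0x2C12477 (r,user):
  [0] read 0x11 idx=22: raw=0x19007 flags P=1 W=1 U=1 S=0
  [1] read 0x19 idx=18: raw=0x1C007 flags P=1 W=1 U=1 S=0
  ✓ 0x1C477  — 2 lookups
#3 VA=0x1800261 (r,kernel):
  [0] read 0x11 idx=12: raw=0x2C000 flags P=0 W=0 U=0 S=0
  ✗ PAGE_NOT_PRESENT  [1 reads]

Access #2 fault: NONE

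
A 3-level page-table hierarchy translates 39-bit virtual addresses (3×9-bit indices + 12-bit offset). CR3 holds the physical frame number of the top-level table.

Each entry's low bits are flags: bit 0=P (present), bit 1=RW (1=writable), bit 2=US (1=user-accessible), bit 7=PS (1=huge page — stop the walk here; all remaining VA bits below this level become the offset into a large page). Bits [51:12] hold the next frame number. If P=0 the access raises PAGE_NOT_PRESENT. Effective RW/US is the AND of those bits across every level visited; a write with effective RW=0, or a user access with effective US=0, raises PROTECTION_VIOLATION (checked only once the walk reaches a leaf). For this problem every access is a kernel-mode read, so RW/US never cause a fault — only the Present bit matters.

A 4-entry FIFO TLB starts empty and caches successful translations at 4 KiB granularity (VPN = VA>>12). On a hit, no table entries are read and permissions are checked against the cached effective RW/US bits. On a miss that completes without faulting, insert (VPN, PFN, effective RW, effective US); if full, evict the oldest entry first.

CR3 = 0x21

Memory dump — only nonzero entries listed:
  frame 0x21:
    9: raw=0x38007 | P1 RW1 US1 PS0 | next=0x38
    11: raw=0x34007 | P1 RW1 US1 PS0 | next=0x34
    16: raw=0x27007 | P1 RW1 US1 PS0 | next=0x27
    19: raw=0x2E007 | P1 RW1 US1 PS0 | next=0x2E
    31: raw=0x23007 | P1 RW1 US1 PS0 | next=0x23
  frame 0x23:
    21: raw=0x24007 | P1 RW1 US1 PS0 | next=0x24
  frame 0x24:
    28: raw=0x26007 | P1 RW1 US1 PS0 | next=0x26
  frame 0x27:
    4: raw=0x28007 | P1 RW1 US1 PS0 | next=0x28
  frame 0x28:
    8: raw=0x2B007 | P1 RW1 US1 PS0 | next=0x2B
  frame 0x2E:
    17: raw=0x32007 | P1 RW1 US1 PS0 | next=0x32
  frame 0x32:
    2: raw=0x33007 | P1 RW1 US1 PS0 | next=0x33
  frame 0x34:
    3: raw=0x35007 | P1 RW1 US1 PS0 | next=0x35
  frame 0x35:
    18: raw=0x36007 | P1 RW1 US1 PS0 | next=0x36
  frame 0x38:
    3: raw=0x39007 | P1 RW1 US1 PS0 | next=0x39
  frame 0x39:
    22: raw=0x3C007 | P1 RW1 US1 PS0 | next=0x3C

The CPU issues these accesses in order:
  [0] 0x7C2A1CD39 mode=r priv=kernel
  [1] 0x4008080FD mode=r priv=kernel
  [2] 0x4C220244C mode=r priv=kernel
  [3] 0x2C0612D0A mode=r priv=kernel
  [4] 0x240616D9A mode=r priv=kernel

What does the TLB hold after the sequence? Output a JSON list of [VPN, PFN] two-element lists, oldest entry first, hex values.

Trace:
#0 VA=0x7C2A1CD39 (r,kernel):
  lvl0: tbl 0x21, slot 31 ⇒ 0x23007 (P1/RW1/US1/PS0)
  lvl1: tbl 0x23, slot 21 ⇒ 0x24007 (P1/RW1/US1/PS0)
  lvl2: tbl 0x24, slot 28 ⇒ 0x26007 (P1/RW1/US1/PS0)
  ✓ 0x26D39  — 3 lookups
#1 VA=0x4008080FD (r,kernel):
  lvl0: tbl 0x21, slot 16 ⇒ 0x27007 (P1/RW1/US1/PS0)
  lvl1: tbl 0x27, slot 4 ⇒ 0x28007 (P1/RW1/US1/PS0)
  lvl2: tbl 0x28, slot 8 ⇒ 0x2B007 (P1/RW1/US1/PS0)
  ✓ 0x2B0FD  — 3 lookups
#2 VA=0x4C220244C (r,kernel):
  lvl0: tbl 0x21, slot 19 ⇒ 0x2E007 (P1/RW1/US1/PS0)
  lvl1: tbl 0x2E, slot 17 ⇒ 0x32007 (P1/RW1/US1/PS0)
  lvl2: tbl 0x32, slot 2 ⇒ 0x33007 (P1/RW1/US1/PS0)
  ✓ 0x3344C  — 3 lookups
#3 VA=0x2C0612D0A (r,kernel):
  lvl0: tbl 0x21, slot 11 ⇒ 0x34007 (P1/RW1/US1/PS0)
  lvl1: tbl 0x34, slot 3 ⇒ 0x35007 (P1/RW1/US1/PS0)
  lvl2: tbl 0x35, slot 18 ⇒ 0x36007 (P1/RW1/US1/PS0)
  ✓ 0x36D0A  — 3 lookups
#4 VA=0x240616D9A (r,kernel):
  lvl0: tbl 0x21, slot 9 ⇒ 0x38007 (P1/RW1/US1/PS0)
  lvl1: tbl 0x38, slot 3 ⇒ 0x39007 (P1/RW1/US1/PS0)
  lvl2: tbl 0x39, slot 22 ⇒ 0x3C007 (P1/RW1/US1/PS0)
  ✓ 0x3CD9A  — 3 lookups

TLB: [["0x400808", "0x2B"], ["0x4C2202", "0x33"], ["0x2C0612", "0x36"], ["0x240616", "0x3C"]]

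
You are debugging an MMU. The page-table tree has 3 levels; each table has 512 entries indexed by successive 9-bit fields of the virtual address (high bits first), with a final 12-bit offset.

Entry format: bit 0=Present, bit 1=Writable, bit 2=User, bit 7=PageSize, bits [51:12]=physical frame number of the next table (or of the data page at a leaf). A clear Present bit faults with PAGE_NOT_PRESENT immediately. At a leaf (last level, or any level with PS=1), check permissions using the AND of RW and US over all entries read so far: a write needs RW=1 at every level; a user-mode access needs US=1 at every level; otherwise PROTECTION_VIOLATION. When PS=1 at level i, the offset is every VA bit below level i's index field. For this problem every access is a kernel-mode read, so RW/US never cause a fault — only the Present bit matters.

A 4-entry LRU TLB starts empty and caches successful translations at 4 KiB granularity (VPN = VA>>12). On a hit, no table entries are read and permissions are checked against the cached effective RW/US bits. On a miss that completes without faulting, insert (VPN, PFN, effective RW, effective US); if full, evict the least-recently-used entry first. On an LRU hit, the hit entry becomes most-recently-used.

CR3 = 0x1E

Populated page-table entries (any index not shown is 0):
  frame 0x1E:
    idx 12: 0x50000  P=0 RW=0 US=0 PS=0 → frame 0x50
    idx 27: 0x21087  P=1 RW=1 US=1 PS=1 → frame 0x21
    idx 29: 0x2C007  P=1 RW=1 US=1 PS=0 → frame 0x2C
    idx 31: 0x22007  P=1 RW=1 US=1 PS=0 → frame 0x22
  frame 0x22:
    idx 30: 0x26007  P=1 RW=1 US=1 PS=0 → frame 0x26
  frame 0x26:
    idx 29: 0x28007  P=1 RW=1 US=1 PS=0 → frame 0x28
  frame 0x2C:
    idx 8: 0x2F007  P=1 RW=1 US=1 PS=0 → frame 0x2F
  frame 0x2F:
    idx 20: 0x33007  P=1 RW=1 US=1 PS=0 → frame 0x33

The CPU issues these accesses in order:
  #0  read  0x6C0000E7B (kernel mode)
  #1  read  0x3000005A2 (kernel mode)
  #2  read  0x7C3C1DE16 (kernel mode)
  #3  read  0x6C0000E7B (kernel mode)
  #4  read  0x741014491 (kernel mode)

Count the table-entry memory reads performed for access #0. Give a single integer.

Trace:
#0 VA=0x6C0000E7B (r,kernel):
  lvl0: tbl 0x1E, slot 27 ⇒ 0x21087 (P1/RW1/US1/PS1)
  ✓ 0x21E7B (huge @L0)  — 1 lookups
#1 VA=0x3000005A2 (r,kernel):
  lvl0: tbl 0x1E, slot 12 ⇒ 0x50000 (P0/RW0/US0/PS0)
  ⇒ fault: PAGE_NOT_PRESENT  — 1 lookups
#2 VA=0x7C3C1DE16 (r,kernel):
  lvl0: tbl 0x1E, slot 31 ⇒ 0x22007 (P1/RW1/US1/PS0)
  lvl1: tbl 0x22, slot 30 ⇒ 0x26007 (P1/RW1/US1/PS0)
  lvl2: tbl 0x26, slot 29 ⇒ 0x28007 (P1/RW1/US1/PS0)
  ✓ 0x28E16  — 3 lookups
#3 VA=0x6C0000E7B (r,kernel):
  TLB hit vpn=0x6C0000 → PA=0x21E7B
#4 VA=0x741014491 (r,kernel):
  lvl0: tbl 0x1E, slot 29 ⇒ 0x2C007 (P1/RW1/US1/PS0)
  lvl1: tbl 0x2C, slot 8 ⇒ 0x2F007 (P1/RW1/US1/PS0)
  lvl2: tbl 0x2F, slot 20 ⇒ 0x33007 (P1/RW1/US1/PS0)
  ✓ 0x33491  — 3 lookups

Entries read for #0: 1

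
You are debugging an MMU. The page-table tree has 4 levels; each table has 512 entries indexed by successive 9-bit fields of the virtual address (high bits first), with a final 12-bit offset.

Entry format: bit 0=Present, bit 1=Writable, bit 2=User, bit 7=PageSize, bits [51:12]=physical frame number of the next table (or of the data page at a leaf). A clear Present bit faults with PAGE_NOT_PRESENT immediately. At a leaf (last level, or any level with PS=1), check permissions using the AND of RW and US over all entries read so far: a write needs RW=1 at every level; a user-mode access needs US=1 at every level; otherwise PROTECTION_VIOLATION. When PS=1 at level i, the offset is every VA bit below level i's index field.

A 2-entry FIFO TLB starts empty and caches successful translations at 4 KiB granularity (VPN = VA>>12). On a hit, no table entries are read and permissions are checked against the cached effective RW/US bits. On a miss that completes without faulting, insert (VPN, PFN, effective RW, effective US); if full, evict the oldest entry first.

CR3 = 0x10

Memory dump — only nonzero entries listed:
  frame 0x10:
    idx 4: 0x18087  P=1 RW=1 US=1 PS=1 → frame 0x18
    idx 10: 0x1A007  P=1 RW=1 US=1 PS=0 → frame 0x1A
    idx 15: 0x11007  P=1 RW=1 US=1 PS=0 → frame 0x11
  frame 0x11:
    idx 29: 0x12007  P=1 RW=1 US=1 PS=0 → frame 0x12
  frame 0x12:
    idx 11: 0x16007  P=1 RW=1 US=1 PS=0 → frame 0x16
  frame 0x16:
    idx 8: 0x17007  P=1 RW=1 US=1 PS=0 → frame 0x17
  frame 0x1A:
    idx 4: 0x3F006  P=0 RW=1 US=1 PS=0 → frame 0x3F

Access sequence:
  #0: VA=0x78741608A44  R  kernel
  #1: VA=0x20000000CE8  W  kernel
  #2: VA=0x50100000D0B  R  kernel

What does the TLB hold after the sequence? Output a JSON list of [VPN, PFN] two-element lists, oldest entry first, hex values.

Walk each access:
#0 VA=0x78741608A44 (r,kernel):
  [0] read 0x10 idx=15: raw=0x11007 flags P=1 W=1 U=1 S=0
  [1] read 0x11 idx=29: raw=0x12007 flags P=1 W=1 U=1 S=0
  [2] read 0x12 idx=11: raw=0x16007 flags P=1 W=1 U=1 S=0
  [3] read 0x16 idx=8: raw=0x17007 flags P=1 W=1 U=1 S=0
  → PA=0x17A44  (4 entries read)
#1 VA=0x20000000CE8 (w,kernel):
  [0] read 0x10 idx=4: raw=0x18087 flags P=1 W=1 U=1 S=1
  → PA=0x18CE8 (huge @L0)  (1 entries read)
#2 VA=0x50100000D0B (r,kernel):
  [0] read 0x10 idx=10: raw=0x1A007 flags P=1 W=1 U=1 S=0
  [1] read 0x1A idx=4: raw=0x3F006 flags P=0 W=1 U=1 S=0
  ⇒ fault: PAGE_NOT_PRESENT  — 2 lookups

TLB: [["0x78741608", "0x17"], ["0x20000000", "0x18"]]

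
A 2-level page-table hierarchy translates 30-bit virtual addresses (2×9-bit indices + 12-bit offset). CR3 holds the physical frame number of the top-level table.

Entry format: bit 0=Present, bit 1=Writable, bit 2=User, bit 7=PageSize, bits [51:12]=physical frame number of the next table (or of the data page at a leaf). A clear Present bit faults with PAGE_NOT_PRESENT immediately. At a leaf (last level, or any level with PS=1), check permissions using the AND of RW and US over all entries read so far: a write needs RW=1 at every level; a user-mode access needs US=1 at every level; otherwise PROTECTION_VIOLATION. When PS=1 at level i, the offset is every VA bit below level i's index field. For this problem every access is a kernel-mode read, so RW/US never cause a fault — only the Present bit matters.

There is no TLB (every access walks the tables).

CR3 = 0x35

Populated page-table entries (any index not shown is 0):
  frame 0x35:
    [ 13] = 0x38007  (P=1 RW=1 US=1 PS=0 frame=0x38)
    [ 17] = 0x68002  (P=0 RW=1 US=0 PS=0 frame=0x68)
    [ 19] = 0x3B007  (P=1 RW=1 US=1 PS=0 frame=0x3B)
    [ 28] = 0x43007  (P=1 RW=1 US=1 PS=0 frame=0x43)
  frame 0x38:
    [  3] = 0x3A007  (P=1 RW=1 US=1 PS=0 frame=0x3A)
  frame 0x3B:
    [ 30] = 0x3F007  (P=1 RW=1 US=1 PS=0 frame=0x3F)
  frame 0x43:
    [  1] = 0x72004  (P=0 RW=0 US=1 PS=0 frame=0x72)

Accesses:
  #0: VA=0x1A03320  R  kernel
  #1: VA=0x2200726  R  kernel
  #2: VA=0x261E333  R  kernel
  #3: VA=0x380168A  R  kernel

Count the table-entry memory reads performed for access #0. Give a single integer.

Walk each access:
#0 VA=0x1A03320 (r,kernel):
  L0: frame=0x35 idx=13 entry=0x38007 [P=1 RW=1 US=1 PS=0]
  L1: frame=0x38 idx=3 entry=0x3A007 [P=1 RW=1 US=1 PS=0]
  ✓ 0x3A320  — 2 lookups
#1 VA=0x2200726 (r,kernel):
  L0: frame=0x35 idx=17 entry=0x68002 [P=0 RW=1 US=0 PS=0]
  → PAGE_NOT_PRESENT  (1 entries read)
#2 VA=0x261E333 (r,kernel):
  L0: frame=0x35 idx=19 entry=0x3B007 [P=1 RW=1 US=1 PS=0]
  L1: frame=0x3B idx=30 entry=0x3F007 [P=1 RW=1 US=1 PS=0]
  ✓ 0x3F333  — 2 lookups
#3 VA=0x380168A (r,kernel):
  L0: frame=0x35 idx=28 entry=0x43007 [P=1 RW=1 US=1 PS=0]
  L1: frame=0x43 idx=1 entry=0x72004 [P=0 RW=0 US=1 PS=0]
  → PAGE_NOT_PRESENT  (2 entries read)

Entries read for #0: 2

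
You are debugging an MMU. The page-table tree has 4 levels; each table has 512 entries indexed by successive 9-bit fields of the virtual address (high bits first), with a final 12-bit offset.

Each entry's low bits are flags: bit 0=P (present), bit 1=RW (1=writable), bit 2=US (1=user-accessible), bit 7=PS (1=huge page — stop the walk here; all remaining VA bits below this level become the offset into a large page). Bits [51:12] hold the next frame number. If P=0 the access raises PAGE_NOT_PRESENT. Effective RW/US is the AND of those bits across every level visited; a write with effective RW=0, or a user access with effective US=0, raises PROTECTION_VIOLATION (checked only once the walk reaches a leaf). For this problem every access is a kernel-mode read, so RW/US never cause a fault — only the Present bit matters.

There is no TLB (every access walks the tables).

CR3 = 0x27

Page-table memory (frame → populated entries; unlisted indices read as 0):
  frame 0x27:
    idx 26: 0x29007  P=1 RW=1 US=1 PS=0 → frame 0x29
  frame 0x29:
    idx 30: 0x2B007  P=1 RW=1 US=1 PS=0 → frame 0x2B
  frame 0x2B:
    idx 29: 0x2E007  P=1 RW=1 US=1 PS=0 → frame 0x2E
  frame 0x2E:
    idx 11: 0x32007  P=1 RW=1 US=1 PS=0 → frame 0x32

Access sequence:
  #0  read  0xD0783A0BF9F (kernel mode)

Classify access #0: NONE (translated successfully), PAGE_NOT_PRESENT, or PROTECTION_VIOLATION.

Per-access translation:
#0 VA=0xD0783A0BF9F (r,kernel):
  L0 @0x27[26] → 0x29007  P=1,RW=1,US=1,PS=0
  L1 @0x29[30] → 0x2B007  P=1,RW=1,US=1,PS=0
  L2 @0x2B[29] → 0x2E007  P=1,RW=1,US=1,PS=0
  L3 @0x2E[11] → 0x32007  P=1,RW=1,US=1,PS=0
  ✓ 0x32F9F  — 4 lookups

Access #0 fault: NONE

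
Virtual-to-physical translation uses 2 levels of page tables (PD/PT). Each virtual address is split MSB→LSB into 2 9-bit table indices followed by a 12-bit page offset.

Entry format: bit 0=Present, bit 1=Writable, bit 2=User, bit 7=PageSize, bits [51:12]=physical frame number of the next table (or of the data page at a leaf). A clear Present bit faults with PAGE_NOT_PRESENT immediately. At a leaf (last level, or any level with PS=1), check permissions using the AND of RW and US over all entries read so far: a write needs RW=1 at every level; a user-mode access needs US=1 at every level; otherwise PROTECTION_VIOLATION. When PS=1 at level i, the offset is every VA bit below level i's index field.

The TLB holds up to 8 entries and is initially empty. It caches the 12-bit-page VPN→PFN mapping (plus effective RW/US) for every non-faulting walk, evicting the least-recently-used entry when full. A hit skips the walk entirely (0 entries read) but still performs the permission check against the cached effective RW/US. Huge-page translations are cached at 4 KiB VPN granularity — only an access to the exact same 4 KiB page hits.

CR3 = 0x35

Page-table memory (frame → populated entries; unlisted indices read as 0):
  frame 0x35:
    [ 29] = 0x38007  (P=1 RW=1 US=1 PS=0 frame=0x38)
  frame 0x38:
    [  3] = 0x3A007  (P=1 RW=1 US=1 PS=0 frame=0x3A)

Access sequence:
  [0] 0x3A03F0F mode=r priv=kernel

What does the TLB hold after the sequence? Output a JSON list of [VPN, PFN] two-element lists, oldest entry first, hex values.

Per-access translation:
#0 VA=0x3A03F0F (r,kernel):
  L0: frame=0x35 idx=29 entry=0x38007 [P=1 RW=1 US=1 PS=0]
  L1: frame=0x38 idx=3 entry=0x3A007 [P=1 RW=1 US=1 PS=0]
  ✓ 0x3AF0F  — 2 lookups

TLB: [["0x3A03", "0x3A"]]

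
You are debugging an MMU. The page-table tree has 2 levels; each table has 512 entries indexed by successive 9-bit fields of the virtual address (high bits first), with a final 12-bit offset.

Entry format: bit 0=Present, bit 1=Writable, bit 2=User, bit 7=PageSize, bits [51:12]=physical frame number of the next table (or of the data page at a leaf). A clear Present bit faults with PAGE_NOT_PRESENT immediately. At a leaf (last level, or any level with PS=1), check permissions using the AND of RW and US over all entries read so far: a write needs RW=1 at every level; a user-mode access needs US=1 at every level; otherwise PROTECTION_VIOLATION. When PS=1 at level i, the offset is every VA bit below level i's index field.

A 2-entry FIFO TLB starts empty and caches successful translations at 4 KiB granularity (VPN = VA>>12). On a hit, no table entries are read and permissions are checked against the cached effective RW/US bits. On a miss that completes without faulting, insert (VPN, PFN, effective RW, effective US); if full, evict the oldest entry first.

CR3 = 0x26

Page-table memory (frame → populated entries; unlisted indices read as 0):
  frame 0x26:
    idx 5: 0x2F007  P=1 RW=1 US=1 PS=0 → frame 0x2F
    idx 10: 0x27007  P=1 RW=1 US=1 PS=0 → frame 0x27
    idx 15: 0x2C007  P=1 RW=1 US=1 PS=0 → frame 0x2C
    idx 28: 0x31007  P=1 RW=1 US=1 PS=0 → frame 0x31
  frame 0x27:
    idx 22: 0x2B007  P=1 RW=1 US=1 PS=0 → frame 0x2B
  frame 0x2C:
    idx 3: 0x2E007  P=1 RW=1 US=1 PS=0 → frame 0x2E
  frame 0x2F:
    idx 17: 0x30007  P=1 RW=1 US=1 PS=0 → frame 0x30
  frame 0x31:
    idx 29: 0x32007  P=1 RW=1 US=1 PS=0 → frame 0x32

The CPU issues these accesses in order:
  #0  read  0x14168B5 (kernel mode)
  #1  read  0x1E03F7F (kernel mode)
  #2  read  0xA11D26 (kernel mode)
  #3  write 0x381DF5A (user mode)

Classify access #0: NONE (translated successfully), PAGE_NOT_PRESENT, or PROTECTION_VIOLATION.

Walk each access:
#0 VA=0x14168B5 (r,kernel):
  [0] read 0x26 idx=10: raw=0x27007 flags P=1 W=1 U=1 S=0
  [1] read 0x27 idx=22: raw=0x2B007 flags P=1 W=1 U=1 S=0
  ⇒ phys 0x2B8B5  [2 reads]
#1 VA=0x1E03F7F (r,kernel):
  [0] read 0x26 idx=15: raw=0x2C007 flags P=1 W=1 U=1 S=0
  [1] read 0x2C idx=3: raw=0x2E007 flags P=1 W=1 U=1 S=0
  ⇒ phys 0x2EF7F  [2 reads]
#2 VA=0xA11D26 (r,kernel):
  [0] read 0x26 idx=5: raw=0x2F007 flags P=1 W=1 U=1 S=0
  [1] read 0x2F idx=17: raw=0x30007 flags P=1 W=1 U=1 S=0
  ⇒ phys 0x30D26  [2 reads]
#3 VA=0x381DF5A (w,user):
  [0] read 0x26 idx=28: raw=0x31007 flags P=1 W=1 U=1 S=0
  [1] read 0x31 idx=29: raw=0x32007 flags P=1 W=1 U=1 S=0
  ⇒ phys 0x32F5A  [2 reads]

Access #0 fault: NONE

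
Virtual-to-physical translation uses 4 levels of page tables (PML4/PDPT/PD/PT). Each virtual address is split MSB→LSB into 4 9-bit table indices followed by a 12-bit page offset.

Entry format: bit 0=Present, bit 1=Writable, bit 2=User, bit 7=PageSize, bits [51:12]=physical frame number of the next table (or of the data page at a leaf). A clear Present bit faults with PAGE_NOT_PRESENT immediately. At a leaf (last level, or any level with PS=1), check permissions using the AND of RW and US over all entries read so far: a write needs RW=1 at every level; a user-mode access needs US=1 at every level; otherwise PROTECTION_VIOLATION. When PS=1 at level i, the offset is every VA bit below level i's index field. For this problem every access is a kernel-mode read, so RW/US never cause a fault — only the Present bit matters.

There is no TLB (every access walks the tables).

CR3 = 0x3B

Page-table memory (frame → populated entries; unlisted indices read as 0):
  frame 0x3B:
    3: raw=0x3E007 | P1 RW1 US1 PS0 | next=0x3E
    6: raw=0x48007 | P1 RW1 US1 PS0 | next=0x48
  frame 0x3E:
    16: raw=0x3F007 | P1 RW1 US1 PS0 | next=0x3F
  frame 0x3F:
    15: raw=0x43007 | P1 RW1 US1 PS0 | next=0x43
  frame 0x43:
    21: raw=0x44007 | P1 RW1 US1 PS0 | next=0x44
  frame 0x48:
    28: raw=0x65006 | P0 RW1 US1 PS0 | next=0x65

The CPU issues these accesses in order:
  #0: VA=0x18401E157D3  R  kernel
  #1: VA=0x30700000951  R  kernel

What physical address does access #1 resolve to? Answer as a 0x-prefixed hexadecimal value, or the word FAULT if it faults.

Per-access translation:
#0 VA=0x18401E157D3 (r,kernel):
  [0] read 0x3B idx=3: raw=0x3E007 flags P=1 W=1 U=1 S=0
  [1] read 0x3E idx=16: raw=0x3F007 flags P=1 W=1 U=1 S=0
  [2] read 0x3F idx=15: raw=0x43007 flags P=1 W=1 U=1 S=0
  [3] read 0x43 idx=21: raw=0x44007 flags P=1 W=1 U=1 S=0
  ✓ 0x447D3  — 4 lookups
#1 VA=0x30700000951 (r,kernel):
  [0] read 0x3B idx=6: raw=0x48007 flags P=1 W=1 U=1 S=0
  [1] read 0x48 idx=28: raw=0x65006 flags P=0 W=1 U=1 S=0
  ✗ PAGE_NOT_PRESENT  [2 reads]

Access #1 PA: FAULT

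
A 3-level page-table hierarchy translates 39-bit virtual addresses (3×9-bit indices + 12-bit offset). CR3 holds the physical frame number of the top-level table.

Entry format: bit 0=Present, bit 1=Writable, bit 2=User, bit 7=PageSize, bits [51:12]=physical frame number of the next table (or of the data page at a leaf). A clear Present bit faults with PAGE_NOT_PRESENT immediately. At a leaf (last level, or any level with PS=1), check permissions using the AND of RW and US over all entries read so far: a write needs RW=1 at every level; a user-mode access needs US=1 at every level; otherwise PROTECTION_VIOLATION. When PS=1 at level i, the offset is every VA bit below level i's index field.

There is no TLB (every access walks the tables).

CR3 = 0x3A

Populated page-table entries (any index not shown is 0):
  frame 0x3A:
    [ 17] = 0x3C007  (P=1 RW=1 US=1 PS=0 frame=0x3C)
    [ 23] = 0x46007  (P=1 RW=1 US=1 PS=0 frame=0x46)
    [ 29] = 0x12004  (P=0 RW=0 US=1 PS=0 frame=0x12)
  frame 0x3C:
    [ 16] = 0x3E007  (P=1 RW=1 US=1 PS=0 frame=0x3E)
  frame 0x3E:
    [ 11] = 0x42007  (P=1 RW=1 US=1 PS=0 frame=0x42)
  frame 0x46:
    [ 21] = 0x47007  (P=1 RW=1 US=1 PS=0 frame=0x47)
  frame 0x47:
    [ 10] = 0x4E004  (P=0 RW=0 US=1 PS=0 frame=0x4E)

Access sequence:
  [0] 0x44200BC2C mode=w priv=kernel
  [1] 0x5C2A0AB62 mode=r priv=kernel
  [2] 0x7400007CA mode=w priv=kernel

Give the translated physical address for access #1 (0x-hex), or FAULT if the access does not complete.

Per-access translation:
#0 VA=0x44200BC2C (w,kernel):
  L0 @0x3A[17] → 0x3C007  P=1,RW=1,US=1,PS=0
  L1 @0x3C[16] → 0x3E007  P=1,RW=1,US=1,PS=0
  L2 @0x3E[11] → 0x42007  P=1,RW=1,US=1,PS=0
  → PA=0x42C2C  (3 entries read)
#1 VA=0x5C2A0AB62 (r,kernel):
  L0 @0x3A[23] → 0x46007  P=1,RW=1,US=1,PS=0
  L1 @0x46[21] → 0x47007  P=1,RW=1,US=1,PS=0
  L2 @0x47[10] → 0x4E004  P=0,RW=0,US=1,PS=0
  ✗ PAGE_NOT_PRESENT  [3 reads]
#2 VA=0x7400007CA (w,kernel):
  L0 @0x3A[29] → 0x12004  P=0,RW=0,US=1,PS=0
  ✗ PAGE_NOT_PRESENT  [1 reads]

Access #1 PA: FAULT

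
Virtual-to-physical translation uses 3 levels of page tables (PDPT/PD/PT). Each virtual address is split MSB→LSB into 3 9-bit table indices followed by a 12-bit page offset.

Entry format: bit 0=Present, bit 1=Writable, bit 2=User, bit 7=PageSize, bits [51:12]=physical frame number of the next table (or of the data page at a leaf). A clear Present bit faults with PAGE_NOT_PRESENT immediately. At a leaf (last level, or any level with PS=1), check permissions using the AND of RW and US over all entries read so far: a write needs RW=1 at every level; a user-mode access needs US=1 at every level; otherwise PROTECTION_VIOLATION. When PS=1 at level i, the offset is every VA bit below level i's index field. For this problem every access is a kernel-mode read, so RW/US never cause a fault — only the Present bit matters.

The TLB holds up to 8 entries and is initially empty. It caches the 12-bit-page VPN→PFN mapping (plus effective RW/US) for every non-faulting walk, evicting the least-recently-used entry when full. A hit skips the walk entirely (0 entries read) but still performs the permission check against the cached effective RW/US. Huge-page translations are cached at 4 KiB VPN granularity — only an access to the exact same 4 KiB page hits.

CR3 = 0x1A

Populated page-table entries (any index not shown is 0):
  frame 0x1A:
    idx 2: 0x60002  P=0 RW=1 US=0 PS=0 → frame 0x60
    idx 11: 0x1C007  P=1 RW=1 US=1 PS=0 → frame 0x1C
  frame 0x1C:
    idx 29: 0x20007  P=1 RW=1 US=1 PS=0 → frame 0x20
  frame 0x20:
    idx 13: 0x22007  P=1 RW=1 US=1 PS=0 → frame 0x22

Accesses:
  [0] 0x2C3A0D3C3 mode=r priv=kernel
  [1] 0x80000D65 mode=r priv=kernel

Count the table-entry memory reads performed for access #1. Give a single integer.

Trace:
#0 VA=0x2C3A0D3C3 (r,kernel):
  L0: frame=0x1A idx=11 entry=0x1C007 [P=1 RW=1 US=1 PS=0]
  L1: frame=0x1C idx=29 entry=0x20007 [P=1 RW=1 US=1 PS=0]
  L2: frame=0x20 idx=13 entry=0x22007 [P=1 RW=1 US=1 PS=0]
  ⇒ phys 0x223C3  [3 reads]
#1 VA=0x80000D65 (r,kernel):
  L0: frame=0x1A idx=2 entry=0x60002 [P=0 RW=1 US=0 PS=0]
  → PAGE_NOT_PRESENT  (1 entries read)

Entries read for #1: 1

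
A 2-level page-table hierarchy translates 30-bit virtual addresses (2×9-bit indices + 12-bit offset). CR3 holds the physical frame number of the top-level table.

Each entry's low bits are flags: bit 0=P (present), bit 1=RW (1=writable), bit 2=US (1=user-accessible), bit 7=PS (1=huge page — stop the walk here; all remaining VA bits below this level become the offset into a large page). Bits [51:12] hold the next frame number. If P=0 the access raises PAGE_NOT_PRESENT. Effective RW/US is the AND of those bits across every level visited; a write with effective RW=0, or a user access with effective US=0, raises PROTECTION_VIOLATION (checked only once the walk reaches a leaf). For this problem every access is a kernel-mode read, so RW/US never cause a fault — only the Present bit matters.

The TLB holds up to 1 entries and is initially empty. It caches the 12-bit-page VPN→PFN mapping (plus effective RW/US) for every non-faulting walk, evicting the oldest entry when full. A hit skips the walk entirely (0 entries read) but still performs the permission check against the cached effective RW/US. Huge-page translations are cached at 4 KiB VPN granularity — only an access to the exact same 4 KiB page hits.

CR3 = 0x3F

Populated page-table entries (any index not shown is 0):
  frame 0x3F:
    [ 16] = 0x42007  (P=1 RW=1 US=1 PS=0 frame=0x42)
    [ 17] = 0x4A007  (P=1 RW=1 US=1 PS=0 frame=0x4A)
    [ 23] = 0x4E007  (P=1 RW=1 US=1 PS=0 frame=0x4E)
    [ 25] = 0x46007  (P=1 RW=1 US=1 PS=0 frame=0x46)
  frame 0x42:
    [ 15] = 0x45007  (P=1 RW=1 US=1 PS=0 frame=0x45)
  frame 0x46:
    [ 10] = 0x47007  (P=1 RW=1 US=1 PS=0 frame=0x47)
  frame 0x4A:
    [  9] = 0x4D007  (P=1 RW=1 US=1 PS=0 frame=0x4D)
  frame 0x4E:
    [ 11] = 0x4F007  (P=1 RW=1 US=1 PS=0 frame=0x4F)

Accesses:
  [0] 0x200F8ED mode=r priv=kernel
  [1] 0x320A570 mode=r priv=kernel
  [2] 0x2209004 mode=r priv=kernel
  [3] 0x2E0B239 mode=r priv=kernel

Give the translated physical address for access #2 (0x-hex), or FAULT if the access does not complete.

Walk each access:
#0 VA=0x200F8ED (r,kernel):
  [0] read 0x3F idx=16: raw=0x42007 flags P=1 W=1 U=1 S=0
  [1] read 0x42 idx=15: raw=0x45007 flags P=1 W=1 U=1 S=0
  → PA=0x458ED  (2 entries read)
#1 VA=0x320A570 (r,kernel):
  [0] read 0x3F idx=25: raw=0x46007 flags P=1 W=1 U=1 S=0
  [1] read 0x46 idx=10: raw=0x47007 flags P=1 W=1 U=1 S=0
  → PA=0x47570  (2 entries read)
#2 VA=0x2209004 (r,kernel):
  [0] read 0x3F idx=17: raw=0x4A007 flags P=1 W=1 U=1 S=0
  [1] read 0x4A idx=9: raw=0x4D007 flags P=1 W=1 U=1 S=0
  → PA=0x4D004  (2 entries read)
#3 VA=0x2E0B239 (r,kernel):
  [0] read 0x3F idx=23: raw=0x4E007 flags P=1 W=1 U=1 S=0
  [1] read 0x4E idx=11: raw=0x4F007 flags P=1 W=1 U=1 S=0
  → PA=0x4F239  (2 entries read)

Access #2 PA: 0x4D004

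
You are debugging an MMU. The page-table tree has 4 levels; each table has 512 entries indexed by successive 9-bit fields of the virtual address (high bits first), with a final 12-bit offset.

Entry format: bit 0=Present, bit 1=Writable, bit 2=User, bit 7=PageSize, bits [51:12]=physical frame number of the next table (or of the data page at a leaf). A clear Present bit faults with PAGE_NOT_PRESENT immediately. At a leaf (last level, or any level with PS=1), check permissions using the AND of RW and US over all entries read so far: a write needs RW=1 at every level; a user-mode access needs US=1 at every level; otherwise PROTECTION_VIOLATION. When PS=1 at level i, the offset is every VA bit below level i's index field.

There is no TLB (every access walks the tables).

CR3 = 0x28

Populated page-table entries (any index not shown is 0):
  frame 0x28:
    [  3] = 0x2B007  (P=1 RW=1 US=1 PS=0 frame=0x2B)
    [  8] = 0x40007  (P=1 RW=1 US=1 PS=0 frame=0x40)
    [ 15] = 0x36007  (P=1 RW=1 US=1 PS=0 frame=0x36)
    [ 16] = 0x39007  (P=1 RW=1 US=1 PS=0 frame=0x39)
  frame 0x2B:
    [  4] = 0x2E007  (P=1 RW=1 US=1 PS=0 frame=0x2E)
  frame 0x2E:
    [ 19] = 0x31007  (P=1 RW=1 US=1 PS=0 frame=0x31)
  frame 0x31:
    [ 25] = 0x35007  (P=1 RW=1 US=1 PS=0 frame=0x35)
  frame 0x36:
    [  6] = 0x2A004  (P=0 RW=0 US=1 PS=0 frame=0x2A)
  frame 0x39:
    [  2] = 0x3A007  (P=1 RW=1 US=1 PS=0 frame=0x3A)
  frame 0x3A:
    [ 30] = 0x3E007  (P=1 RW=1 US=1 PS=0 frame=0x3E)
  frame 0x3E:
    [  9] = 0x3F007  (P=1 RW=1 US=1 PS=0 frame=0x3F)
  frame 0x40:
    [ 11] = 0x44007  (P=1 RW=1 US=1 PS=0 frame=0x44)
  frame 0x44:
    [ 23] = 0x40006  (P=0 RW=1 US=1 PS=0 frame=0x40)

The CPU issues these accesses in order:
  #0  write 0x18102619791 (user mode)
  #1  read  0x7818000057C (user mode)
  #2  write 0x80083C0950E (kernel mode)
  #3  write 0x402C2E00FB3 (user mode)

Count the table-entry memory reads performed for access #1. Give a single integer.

Trace:
#0 VA=0x18102619791 (w,user):
  [0] read 0x28 idx=3: raw=0x2B007 flags P=1 W=1 U=1 S=0
  [1] read 0x2B idx=4: raw=0x2E007 flags P=1 W=1 U=1 S=0
  [2] read 0x2E idx=19: raw=0x31007 flags P=1 W=1 U=1 S=0
  [3] read 0x31 idx=25: raw=0x35007 flags P=1 W=1 U=1 S=0
  → PA=0x35791  (4 entries read)
#1 VA=0x7818000057C (r,user):
  [0] read 0x28 idx=15: raw=0x36007 flags P=1 W=1 U=1 S=0
  [1] read 0x36 idx=6: raw=0x2A004 flags P=0 W=0 U=1 S=0
  ✗ PAGE_NOT_PRESENT  [2 reads]
#2 VA=0x80083C0950E (w,kernel):
  [0] read 0x28 idx=16: raw=0x39007 flags P=1 W=1 U=1 S=0
  [1] read 0x39 idx=2: raw=0x3A007 flags P=1 W=1 U=1 S=0
  [2] read 0x3A idx=30: raw=0x3E007 flags P=1 W=1 U=1 S=0
  [3] read 0x3E idx=9: raw=0x3F007 flags P=1 W=1 U=1 S=0
  → PA=0x3F50E  (4 entries read)
#3 VA=0x402C2E00FB3 (w,user):
  [0] read 0x28 idx=8: raw=0x40007 flags P=1 W=1 U=1 S=0
  [1] read 0x40 idx=11: raw=0x44007 flags P=1 W=1 U=1 S=0
  [2] read 0x44 idx=23: raw=0x40006 flags P=0 W=1 U=1 S=0
  ✗ PAGE_NOT_PRESENT  [3 reads]

Entries read for #1: 2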